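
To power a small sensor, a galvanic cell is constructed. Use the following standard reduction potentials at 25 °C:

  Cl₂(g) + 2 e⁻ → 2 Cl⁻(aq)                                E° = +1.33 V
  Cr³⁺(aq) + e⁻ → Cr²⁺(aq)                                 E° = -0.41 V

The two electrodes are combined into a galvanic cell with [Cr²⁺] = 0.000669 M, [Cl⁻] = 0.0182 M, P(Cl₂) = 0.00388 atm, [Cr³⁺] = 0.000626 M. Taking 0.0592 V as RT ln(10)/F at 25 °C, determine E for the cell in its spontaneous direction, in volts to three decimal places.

Cl₂/Cl⁻ is the cathode (higher E°), Cr³⁺/Cr²⁺ the anode: E°cell = +1.33 − (-0.41) = +1.74 V, n = 2.
Overall: Cl₂(g) + 2 Cr²⁺(aq) → 2 Cl⁻(aq) + 2 Cr³⁺(aq)
Q = [Cl⁻]^2·[Cr³⁺]^2 / (P(Cl₂)·[Cr²⁺]^2); log Q = -1.126.
E = E° − (0.0592/n) log Q = +1.74 − (0.0592/2)(-1.126) = +1.773 V.

+1.773 V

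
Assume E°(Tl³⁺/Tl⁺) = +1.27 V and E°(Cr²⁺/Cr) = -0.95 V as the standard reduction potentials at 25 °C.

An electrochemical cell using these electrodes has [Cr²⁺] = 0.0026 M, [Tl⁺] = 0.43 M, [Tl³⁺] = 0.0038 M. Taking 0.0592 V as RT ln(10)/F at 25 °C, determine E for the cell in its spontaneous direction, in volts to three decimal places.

Tl³⁺/Tl⁺ is the cathode (higher E°), Cr²⁺/Cr the anode: E°cell = +1.27 − (-0.95) = +2.22 V, n = 2.
Overall: Tl³⁺(aq) + Cr(s) → Tl⁺(aq) + Cr²⁺(aq)
Q = [Tl⁺]·[Cr²⁺] / ([Tl³⁺]); log Q = -0.531.
E = E° − (0.0592/n) log Q = +2.22 − (0.0592/2)(-0.531) = +2.236 V.

+2.236 V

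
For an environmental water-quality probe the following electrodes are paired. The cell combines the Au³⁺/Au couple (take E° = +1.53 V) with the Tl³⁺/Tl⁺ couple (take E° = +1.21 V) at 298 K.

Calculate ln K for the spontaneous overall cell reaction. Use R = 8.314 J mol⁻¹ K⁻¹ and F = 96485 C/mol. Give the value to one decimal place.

Cathode: Au³⁺/Au; anode: Tl³⁺/Tl⁺. E°cell = (+1.53) − (+1.21) = +0.32 V, with n = 6.
ΔG° = −nFE° = −RT ln K, so ln K = nFE°/(RT) = (6)(96485)(+0.32) / ((8.314)(298)) = 74.771.

74.8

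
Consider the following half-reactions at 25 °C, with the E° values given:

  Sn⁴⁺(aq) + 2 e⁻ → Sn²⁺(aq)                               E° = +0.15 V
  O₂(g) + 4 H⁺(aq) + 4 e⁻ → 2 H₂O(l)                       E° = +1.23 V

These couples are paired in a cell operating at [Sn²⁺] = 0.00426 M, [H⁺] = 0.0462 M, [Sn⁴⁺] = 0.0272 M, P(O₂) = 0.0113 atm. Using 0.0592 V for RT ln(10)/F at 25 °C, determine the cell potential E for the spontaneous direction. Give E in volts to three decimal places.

O₂/H₂O is the cathode (higher E°), Sn⁴⁺/Sn²⁺ the anode: E°cell = +1.23 − (+0.15) = +1.08 V, n = 4.
Overall: O₂(g) + 4 H⁺(aq) + 2 Sn²⁺(aq) → 2 H₂O(l) + 2 Sn⁴⁺(aq)
Q = [Sn⁴⁺]^2 / (P(O₂)·[H⁺]^4·[Sn²⁺]^2); log Q = 8.899.
E = E° − (0.0592/n) log Q = +1.08 − (0.0592/4)(8.899) = +0.948 V.

+0.948 V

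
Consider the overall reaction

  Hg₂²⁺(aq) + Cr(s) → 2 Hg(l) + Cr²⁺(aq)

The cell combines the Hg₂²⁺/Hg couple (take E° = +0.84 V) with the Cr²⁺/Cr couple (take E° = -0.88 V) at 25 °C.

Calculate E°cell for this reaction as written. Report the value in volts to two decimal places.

+1.72 V

The Hg₂²⁺/Hg couple has the higher reduction potential, so it is the cathode; Cr²⁺/Cr is oxidised at the anode.
E°cell = E°(cathode) − E°(anode) = (+0.84) − (-0.88) = +1.72 V.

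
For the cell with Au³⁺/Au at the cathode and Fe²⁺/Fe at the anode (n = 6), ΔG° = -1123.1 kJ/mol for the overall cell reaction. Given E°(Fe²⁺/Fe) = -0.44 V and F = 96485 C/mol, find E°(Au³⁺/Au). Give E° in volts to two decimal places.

E°cell = −ΔG°/(nF) = −(-1123.1×10³)/((6)(96485)) = +1.940 V.
Since Au³⁺/Au is the cathode and Fe²⁺/Fe the anode, E°cell = E°(Au³⁺/Au) − E°(Fe²⁺/Fe).
So E°(Au³⁺/Au) = E°cell + E°(Fe²⁺/Fe) = +1.940 + (-0.44) = +1.50 V.

+1.50 V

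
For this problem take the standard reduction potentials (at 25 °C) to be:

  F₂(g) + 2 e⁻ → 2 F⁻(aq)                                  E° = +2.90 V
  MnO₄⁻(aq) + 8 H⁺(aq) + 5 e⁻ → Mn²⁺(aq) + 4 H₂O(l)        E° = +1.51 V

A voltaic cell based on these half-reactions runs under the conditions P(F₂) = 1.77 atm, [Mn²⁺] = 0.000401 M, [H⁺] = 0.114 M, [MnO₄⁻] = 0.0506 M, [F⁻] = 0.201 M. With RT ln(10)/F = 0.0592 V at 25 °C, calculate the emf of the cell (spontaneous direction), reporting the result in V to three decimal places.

+1.503 V

F₂/F⁻ is the cathode (higher E°), MnO₄⁻/Mn²⁺ the anode: E°cell = +2.90 − (+1.51) = +1.39 V, n = 10.
Overall: 5 F₂(g) + 2 Mn²⁺(aq) + 8 H₂O(l) → 10 F⁻(aq) + 2 MnO₄⁻(aq) + 16 H⁺(aq)
Q = [F⁻]^10·[MnO₄⁻]^2·[H⁺]^16 / (P(F₂)^5·[Mn²⁺]^2); log Q = -19.095.
E = E° − (0.0592/n) log Q = +1.39 − (0.0592/10)(-19.095) = +1.503 V.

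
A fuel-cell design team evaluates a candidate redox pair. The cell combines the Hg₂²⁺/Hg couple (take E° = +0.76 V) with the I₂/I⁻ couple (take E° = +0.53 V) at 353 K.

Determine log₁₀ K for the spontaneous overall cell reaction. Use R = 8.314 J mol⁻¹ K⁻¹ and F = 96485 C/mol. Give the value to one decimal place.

Cathode: Hg₂²⁺/Hg; anode: I₂/I⁻. E°cell = (+0.76) − (+0.53) = +0.23 V, with n = 2.
ΔG° = −nFE° = −RT ln K, so ln K = nFE°/(RT) = (2)(96485)(+0.23) / ((8.314)(353)) = 15.123.
log₁₀ K = 15.123 / ln 10 = 6.6.

6.6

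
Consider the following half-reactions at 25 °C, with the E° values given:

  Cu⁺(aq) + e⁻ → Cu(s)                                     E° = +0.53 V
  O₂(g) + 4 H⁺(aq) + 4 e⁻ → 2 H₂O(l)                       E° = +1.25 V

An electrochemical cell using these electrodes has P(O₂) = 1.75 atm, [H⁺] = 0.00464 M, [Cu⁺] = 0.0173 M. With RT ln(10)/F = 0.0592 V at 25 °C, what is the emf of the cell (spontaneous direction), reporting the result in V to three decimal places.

O₂/H₂O is the cathode (higher E°), Cu⁺/Cu the anode: E°cell = +1.25 − (+0.53) = +0.72 V, n = 4.
Overall: O₂(g) + 4 H⁺(aq) + 4 Cu(s) → 2 H₂O(l) + 4 Cu⁺(aq)
Q = [Cu⁺]^4 / (P(O₂)·[H⁺]^4); log Q = 2.043.
E = E° − (0.0592/n) log Q = +0.72 − (0.0592/4)(2.043) = +0.690 V.

+0.690 V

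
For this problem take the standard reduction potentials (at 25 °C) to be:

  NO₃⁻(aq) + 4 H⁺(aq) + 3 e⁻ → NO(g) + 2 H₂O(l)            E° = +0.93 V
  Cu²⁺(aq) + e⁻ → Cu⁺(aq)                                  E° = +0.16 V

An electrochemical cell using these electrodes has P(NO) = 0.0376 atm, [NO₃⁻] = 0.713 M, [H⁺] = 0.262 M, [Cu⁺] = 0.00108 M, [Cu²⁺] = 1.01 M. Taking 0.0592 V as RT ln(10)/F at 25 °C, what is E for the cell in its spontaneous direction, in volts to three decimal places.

NO₃⁻/NO is the cathode (higher E°), Cu²⁺/Cu⁺ the anode: E°cell = +0.93 − (+0.16) = +0.77 V, n = 3.
Overall: NO₃⁻(aq) + 4 H⁺(aq) + 3 Cu⁺(aq) → NO(g) + 2 H₂O(l) + 3 Cu²⁺(aq)
Q = P(NO)·[Cu²⁺]^3 / ([NO₃⁻]·[H⁺]^4·[Cu⁺]^3); log Q = 9.962.
E = E° − (0.0592/n) log Q = +0.77 − (0.0592/3)(9.962) = +0.573 V.

+0.573 V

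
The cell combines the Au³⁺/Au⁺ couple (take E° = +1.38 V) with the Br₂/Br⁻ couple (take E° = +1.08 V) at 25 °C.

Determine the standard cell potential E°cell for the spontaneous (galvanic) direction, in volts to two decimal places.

The Au³⁺/Au⁺ couple has the higher reduction potential, so it is the cathode; Br₂/Br⁻ is oxidised at the anode.
E°cell = E°(cathode) − E°(anode) = (+1.38) − (+1.08) = +0.30 V.

+0.30 V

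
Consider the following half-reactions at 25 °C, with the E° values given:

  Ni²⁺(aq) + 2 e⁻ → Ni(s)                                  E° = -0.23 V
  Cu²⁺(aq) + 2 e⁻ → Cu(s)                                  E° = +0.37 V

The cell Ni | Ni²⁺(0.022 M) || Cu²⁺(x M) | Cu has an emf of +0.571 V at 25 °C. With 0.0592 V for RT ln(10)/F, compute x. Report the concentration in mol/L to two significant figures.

Cu²⁺/Cu is the cathode, Ni²⁺/Ni the anode: E°cell = +0.60 V, n = 2.
Overall reaction: Cu²⁺(aq) + Ni(s) → Cu(s) + Ni²⁺(aq); Q = [Ni²⁺]^1/[Cu²⁺]^1.
From E = E° − (0.0592/n) log Q: log Q = (E° − E)·n/0.0592 = (+0.60 − (+0.571))·2/0.0592 = 0.9797.
So 1·log[Cu²⁺] = 1·log(0.022) − log Q = -1.6576 − (0.9797) = -2.6373; [Cu²⁺] = 10^(-2.6373) ≈ 0.0023 M.

0.0023 M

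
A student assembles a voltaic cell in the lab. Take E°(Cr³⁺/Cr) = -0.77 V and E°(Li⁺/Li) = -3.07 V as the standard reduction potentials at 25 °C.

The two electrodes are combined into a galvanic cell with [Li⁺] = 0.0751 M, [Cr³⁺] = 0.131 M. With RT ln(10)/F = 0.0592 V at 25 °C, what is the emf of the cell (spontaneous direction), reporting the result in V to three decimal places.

Cr³⁺/Cr is the cathode (higher E°), Li⁺/Li the anode: E°cell = -0.77 − (-3.07) = +2.30 V, n = 3.
Overall: Cr³⁺(aq) + 3 Li(s) → Cr(s) + 3 Li⁺(aq)
Q = [Li⁺]^3 / ([Cr³⁺]); log Q = -2.490.
E = E° − (0.0592/n) log Q = +2.30 − (0.0592/3)(-2.490) = +2.349 V.

+2.349 V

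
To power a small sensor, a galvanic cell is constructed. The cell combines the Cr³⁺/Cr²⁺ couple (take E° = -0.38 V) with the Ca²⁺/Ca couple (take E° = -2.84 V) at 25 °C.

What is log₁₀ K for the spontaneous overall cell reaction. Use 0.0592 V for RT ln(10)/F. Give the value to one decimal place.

Cathode: Cr³⁺/Cr²⁺; anode: Ca²⁺/Ca. E°cell = +2.46 V, n = 2.
log K = nE°cell / 0.0592 = (2)(+2.46) / 0.0592 = 83.1.

83.1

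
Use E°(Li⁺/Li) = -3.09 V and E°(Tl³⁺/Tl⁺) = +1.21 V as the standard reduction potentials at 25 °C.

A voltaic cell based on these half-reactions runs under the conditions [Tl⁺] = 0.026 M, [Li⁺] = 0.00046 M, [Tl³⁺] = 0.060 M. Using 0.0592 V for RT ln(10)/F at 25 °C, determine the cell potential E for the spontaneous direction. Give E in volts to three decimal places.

Tl³⁺/Tl⁺ is the cathode (higher E°), Li⁺/Li the anode: E°cell = +1.21 − (-3.09) = +4.30 V, n = 2.
Overall: Tl³⁺(aq) + 2 Li(s) → Tl⁺(aq) + 2 Li⁺(aq)
Q = [Tl⁺]·[Li⁺]^2 / ([Tl³⁺]); log Q = -7.038.
E = E° − (0.0592/n) log Q = +4.30 − (0.0592/2)(-7.038) = +4.508 V.

+4.508 V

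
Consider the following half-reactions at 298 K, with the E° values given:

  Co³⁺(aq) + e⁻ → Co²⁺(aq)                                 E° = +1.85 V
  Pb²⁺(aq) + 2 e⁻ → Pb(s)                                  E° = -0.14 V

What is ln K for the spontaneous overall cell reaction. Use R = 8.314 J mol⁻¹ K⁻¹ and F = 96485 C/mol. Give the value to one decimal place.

Cathode: Co³⁺/Co²⁺; anode: Pb²⁺/Pb. E°cell = (+1.85) − (-0.14) = +1.99 V, with n = 2.
ΔG° = −nFE° = −RT ln K, so ln K = nFE°/(RT) = (2)(96485)(+1.99) / ((8.314)(298)) = 154.995.

155.0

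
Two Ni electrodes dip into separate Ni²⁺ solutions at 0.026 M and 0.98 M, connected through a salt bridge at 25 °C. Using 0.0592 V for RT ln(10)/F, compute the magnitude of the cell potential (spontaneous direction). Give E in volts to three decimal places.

+0.047 V

For a concentration cell E°cell = 0. The 0.98 M side is the cathode (reduction is favoured where [Ni²⁺] is higher).
With n = 2, E = −(0.0592/2) log([Ni²⁺]ₐₙ/[Ni²⁺]꜀ₐₜ) = −(0.0592/2) log(0.026/0.98) = −(0.0592/2)(-1.576) = +0.047 V.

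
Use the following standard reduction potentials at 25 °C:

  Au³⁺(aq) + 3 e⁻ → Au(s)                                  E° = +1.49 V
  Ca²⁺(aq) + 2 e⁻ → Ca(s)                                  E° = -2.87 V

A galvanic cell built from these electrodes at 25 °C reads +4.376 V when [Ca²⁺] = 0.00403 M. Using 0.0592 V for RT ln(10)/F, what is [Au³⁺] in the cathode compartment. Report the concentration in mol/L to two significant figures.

0.0017 M

Au³⁺/Au is the cathode, Ca²⁺/Ca the anode: E°cell = +4.36 V, n = 6.
Overall reaction: 2 Au³⁺(aq) + 3 Ca(s) → 2 Au(s) + 3 Ca²⁺(aq); Q = [Ca²⁺]^3/[Au³⁺]^2.
From E = E° − (0.0592/n) log Q: log Q = (E° − E)·n/0.0592 = (+4.36 − (+4.376))·6/0.0592 = -1.6216.
So 2·log[Au³⁺] = 3·log(0.00403) − log Q = -7.1841 − (-1.6216) = -5.5625; log[Au³⁺] = -5.5625 / 2 = -2.7812; [Au³⁺] = 10^(-2.7812) ≈ 0.0017 M.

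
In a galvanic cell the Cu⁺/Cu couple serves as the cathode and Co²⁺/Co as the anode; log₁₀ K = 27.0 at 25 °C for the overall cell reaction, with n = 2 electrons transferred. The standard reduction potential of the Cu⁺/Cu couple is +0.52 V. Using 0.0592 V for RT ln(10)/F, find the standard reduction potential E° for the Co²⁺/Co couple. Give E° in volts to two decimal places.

E°cell = (0.0592/n)·log K = (0.0592/2)(27.0) = +0.799 V.
Since Cu⁺/Cu is the cathode and Co²⁺/Co the anode, E°cell = E°(Cu⁺/Cu) − E°(Co²⁺/Co).
So E°(Co²⁺/Co) = E°(Cu⁺/Cu) − E°cell = (+0.52) − (+0.799) = -0.28 V.

-0.28 V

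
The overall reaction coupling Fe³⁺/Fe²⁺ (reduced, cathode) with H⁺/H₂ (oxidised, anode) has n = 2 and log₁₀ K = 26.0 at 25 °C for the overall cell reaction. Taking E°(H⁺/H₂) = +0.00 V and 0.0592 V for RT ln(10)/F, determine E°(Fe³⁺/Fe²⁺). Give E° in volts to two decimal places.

E°cell = (0.0592/n)·log K = (0.0592/2)(26.0) = +0.770 V.
Since Fe³⁺/Fe²⁺ is the cathode and H⁺/H₂ the anode, E°cell = E°(Fe³⁺/Fe²⁺) − E°(H⁺/H₂).
So E°(Fe³⁺/Fe²⁺) = E°cell + E°(H⁺/H₂) = +0.770 + (+0.00) = +0.77 V.

+0.77 V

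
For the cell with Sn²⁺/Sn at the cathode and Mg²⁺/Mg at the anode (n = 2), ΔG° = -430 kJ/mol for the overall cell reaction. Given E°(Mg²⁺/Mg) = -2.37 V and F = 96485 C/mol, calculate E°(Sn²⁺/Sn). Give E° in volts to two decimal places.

-0.14 V

E°cell = −ΔG°/(nF) = −(-430×10³)/((2)(96485)) = +2.228 V.
Since Sn²⁺/Sn is the cathode and Mg²⁺/Mg the anode, E°cell = E°(Sn²⁺/Sn) − E°(Mg²⁺/Mg).
So E°(Sn²⁺/Sn) = E°cell + E°(Mg²⁺/Mg) = +2.228 + (-2.37) = -0.14 V.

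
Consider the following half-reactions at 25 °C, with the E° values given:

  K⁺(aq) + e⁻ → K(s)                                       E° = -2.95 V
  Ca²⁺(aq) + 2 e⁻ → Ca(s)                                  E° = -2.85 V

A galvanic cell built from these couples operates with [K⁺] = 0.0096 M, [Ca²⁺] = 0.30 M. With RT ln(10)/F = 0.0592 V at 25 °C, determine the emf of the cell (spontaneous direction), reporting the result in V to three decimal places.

Ca²⁺/Ca is the cathode (higher E°), K⁺/K the anode: E°cell = -2.85 − (-2.95) = +0.10 V, n = 2.
Overall: Ca²⁺(aq) + 2 K(s) → Ca(s) + 2 K⁺(aq)
Q = [K⁺]^2 / ([Ca²⁺]); log Q = -3.513.
E = E° − (0.0592/n) log Q = +0.10 − (0.0592/2)(-3.513) = +0.204 V.

+0.204 V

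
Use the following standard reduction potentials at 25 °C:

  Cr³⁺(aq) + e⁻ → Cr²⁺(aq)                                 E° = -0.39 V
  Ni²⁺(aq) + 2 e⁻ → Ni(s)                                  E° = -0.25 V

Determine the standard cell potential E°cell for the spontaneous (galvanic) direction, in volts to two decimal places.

+0.14 V

The Ni²⁺/Ni couple has the higher reduction potential, so it is the cathode; Cr³⁺/Cr²⁺ is oxidised at the anode.
E°cell = E°(cathode) − E°(anode) = (-0.25) − (-0.39) = +0.14 V.
Since E°cell > 0, the reaction is spontaneous under standard conditions.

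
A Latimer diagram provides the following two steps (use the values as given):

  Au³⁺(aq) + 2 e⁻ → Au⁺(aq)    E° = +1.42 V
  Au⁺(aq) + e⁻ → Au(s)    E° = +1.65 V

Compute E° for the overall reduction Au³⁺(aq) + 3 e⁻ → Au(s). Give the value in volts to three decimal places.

+1.497 V

Since ΔG° = −nFE° is additive over sequential reductions, n₃E°₃ = n₁E°₁ + n₂E°₂.
E°₃ = (2×+1.42 + 1×+1.65) / 3 = (+4.490) / 3 = +1.497 V.
Simply averaging or adding the two E° values would be wrong; the electron-weighted sum is required.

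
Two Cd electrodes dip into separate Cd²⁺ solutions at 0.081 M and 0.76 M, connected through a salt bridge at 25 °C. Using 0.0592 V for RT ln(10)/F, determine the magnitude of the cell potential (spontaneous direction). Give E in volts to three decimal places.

For a concentration cell E°cell = 0. The 0.76 M side is the cathode (reduction is favoured where [Cd²⁺] is higher).
With n = 2, E = −(0.0592/2) log([Cd²⁺]ₐₙ/[Cd²⁺]꜀ₐₜ) = −(0.0592/2) log(0.081/0.76) = −(0.0592/2)(-0.972) = +0.029 V.

+0.029 V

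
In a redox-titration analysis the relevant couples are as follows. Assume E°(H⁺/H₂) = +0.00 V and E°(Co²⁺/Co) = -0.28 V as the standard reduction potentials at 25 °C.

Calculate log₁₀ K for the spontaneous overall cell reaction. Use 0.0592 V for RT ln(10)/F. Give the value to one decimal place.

Cathode: H⁺/H₂; anode: Co²⁺/Co. E°cell = +0.28 V, n = 2.
log K = nE°cell / 0.0592 = (2)(+0.28) / 0.0592 = 9.5.

9.5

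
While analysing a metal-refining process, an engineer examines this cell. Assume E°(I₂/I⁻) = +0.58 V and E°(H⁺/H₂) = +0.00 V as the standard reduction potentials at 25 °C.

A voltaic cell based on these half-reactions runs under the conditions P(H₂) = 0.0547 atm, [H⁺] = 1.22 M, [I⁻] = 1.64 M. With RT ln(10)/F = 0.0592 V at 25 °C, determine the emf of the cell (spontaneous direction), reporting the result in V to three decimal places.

+0.525 V

I₂/I⁻ is the cathode (higher E°), H⁺/H₂ the anode: E°cell = +0.58 − (+0.00) = +0.58 V, n = 2.
Overall: I₂(s) + H₂(g) → 2 I⁻(aq) + 2 H⁺(aq)
Q = [I⁻]^2·[H⁺]^2 / (P(H₂)); log Q = 1.864.
E = E° − (0.0592/n) log Q = +0.58 − (0.0592/2)(1.864) = +0.525 V.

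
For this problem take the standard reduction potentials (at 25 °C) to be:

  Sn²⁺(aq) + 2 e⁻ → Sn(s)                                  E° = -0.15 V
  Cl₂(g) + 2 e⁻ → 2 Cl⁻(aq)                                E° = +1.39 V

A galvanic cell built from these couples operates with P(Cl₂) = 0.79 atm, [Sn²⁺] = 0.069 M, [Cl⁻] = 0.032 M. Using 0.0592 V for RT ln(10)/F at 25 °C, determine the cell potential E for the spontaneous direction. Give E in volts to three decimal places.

Cl₂/Cl⁻ is the cathode (higher E°), Sn²⁺/Sn the anode: E°cell = +1.39 − (-0.15) = +1.54 V, n = 2.
Overall: Cl₂(g) + Sn(s) → 2 Cl⁻(aq) + Sn²⁺(aq)
Q = [Cl⁻]^2·[Sn²⁺] / (P(Cl₂)); log Q = -4.048.
E = E° − (0.0592/n) log Q = +1.54 − (0.0592/2)(-4.048) = +1.660 V.

+1.660 V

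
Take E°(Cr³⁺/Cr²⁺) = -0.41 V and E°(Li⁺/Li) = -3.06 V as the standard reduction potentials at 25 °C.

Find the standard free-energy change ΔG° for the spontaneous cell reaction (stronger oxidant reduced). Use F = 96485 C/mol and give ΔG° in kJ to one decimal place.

-255.7 kJ

Cr³⁺/Cr²⁺ (E° = -0.41 V) is the cathode; Li⁺/Li (E° = -3.06 V) is the anode, so E°cell = +2.65 V.
Balancing electrons gives n = 1 (lcm of 1 and 1).
ΔG° = −nFE° = −(1)(96485)(+2.65) = -255,685 J = -255.7 kJ.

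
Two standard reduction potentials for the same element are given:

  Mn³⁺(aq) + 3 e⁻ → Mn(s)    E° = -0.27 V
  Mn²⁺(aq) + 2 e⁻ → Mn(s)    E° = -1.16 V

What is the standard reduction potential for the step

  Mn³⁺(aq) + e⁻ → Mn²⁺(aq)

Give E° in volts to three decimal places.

+1.510 V

Sequential free energies add, so n₃E°₃ = n₁E°₁ + n₂E°₂.
With n₃ = 3, and the known step contributing 2×(-1.16) V, the unknown satisfies 1·E° = 3×(-0.27) − 2×(-1.16) = +1.510.
E° = +1.510 / 1 = +1.510 V.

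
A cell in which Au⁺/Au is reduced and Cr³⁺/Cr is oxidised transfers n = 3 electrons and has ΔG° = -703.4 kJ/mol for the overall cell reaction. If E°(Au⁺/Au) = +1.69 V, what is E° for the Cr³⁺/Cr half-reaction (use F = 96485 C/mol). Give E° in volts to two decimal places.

-0.74 V

E°cell = −ΔG°/(nF) = −(-703.4×10³)/((3)(96485)) = +2.430 V.
Since Au⁺/Au is the cathode and Cr³⁺/Cr the anode, E°cell = E°(Au⁺/Au) − E°(Cr³⁺/Cr).
So E°(Cr³⁺/Cr) = E°(Au⁺/Au) − E°cell = (+1.69) − (+2.430) = -0.74 V.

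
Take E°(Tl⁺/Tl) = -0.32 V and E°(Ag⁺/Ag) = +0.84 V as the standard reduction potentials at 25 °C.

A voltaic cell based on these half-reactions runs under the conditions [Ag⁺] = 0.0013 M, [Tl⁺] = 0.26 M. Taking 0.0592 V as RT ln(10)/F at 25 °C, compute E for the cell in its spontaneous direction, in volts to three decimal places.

+1.024 V

Ag⁺/Ag is the cathode (higher E°), Tl⁺/Tl the anode: E°cell = +0.84 − (-0.32) = +1.16 V, n = 1.
Overall: Ag⁺(aq) + Tl(s) → Ag(s) + Tl⁺(aq)
Q = [Tl⁺] / ([Ag⁺]); log Q = 2.301.
E = E° − (0.0592/n) log Q = +1.16 − (0.0592/1)(2.301) = +1.024 V.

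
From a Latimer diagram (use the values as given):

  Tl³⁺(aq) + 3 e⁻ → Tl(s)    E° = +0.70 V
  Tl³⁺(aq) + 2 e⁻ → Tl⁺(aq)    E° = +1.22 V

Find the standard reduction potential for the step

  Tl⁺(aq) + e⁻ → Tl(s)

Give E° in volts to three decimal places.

Sequential free energies add, so n₃E°₃ = n₁E°₁ + n₂E°₂.
With n₃ = 3, and the known step contributing 2×(+1.22) V, the unknown satisfies 1·E° = 3×(+0.70) − 2×(+1.22) = -0.340.
E° = -0.340 / 1 = -0.340 V.

-0.340 V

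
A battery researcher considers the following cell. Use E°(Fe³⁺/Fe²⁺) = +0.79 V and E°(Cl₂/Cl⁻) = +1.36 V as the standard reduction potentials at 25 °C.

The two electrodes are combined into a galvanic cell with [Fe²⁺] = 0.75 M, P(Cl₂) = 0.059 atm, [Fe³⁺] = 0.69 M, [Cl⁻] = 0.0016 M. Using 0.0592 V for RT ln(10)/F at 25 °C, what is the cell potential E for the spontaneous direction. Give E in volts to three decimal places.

Cl₂/Cl⁻ is the cathode (higher E°), Fe³⁺/Fe²⁺ the anode: E°cell = +1.36 − (+0.79) = +0.57 V, n = 2.
Overall: Cl₂(g) + 2 Fe²⁺(aq) → 2 Cl⁻(aq) + 2 Fe³⁺(aq)
Q = [Cl⁻]^2·[Fe³⁺]^2 / (P(Cl₂)·[Fe²⁺]^2); log Q = -4.435.
E = E° − (0.0592/n) log Q = +0.57 − (0.0592/2)(-4.435) = +0.701 V.

+0.701 V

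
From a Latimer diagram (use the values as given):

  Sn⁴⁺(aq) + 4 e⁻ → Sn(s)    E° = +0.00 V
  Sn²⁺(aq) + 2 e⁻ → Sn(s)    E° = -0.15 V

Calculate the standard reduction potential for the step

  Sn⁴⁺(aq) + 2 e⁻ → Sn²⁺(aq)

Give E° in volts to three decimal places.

Sequential free energies add, so n₃E°₃ = n₁E°₁ + n₂E°₂.
With n₃ = 4, and the known step contributing 2×(-0.15) V, the unknown satisfies 2·E° = 4×(+0.00) − 2×(-0.15) = +0.300.
E° = +0.300 / 2 = +0.150 V.

+0.150 V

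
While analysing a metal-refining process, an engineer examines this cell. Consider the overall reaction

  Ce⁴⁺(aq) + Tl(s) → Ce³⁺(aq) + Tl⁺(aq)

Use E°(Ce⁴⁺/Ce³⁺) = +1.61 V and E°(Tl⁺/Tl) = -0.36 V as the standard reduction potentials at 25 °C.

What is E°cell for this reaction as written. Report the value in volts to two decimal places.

The Ce⁴⁺/Ce³⁺ couple has the higher reduction potential, so it is the cathode; Tl⁺/Tl is oxidised at the anode.
E°cell = E°(cathode) − E°(anode) = (+1.61) − (-0.36) = +1.97 V.
Since E°cell > 0, the reaction is spontaneous under standard conditions.

+1.97 V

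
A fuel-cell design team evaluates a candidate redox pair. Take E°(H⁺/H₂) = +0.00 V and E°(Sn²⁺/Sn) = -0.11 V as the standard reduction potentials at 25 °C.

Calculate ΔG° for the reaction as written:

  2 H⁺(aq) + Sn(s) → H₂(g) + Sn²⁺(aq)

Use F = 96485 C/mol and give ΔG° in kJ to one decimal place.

-21.2 kJ

As written, H⁺/H₂ is reduced (cathode) and Sn²⁺/Sn is oxidised (anode), so E°cell = (+0.00) − (-0.11) = +0.11 V.
Balancing electrons gives n = 2.
ΔG° = −nFE° = −(2)(96485)(+0.11) = -21,227 J = -21.2 kJ.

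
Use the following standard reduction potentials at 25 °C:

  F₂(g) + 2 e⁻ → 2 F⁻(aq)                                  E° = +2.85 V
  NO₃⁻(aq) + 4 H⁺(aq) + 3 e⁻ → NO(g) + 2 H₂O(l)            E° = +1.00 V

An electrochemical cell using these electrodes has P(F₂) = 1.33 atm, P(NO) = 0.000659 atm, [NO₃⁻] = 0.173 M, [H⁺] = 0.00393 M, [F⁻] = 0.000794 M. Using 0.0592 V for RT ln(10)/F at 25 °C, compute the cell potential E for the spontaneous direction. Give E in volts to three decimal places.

F₂/F⁻ is the cathode (higher E°), NO₃⁻/NO the anode: E°cell = +2.85 − (+1.00) = +1.85 V, n = 6.
Overall: 3 F₂(g) + 2 NO(g) + 4 H₂O(l) → 6 F⁻(aq) + 2 NO₃⁻(aq) + 8 H⁺(aq)
Q = [F⁻]^6·[NO₃⁻]^2·[H⁺]^8 / (P(F₂)^3·P(NO)^2); log Q = -33.379.
E = E° − (0.0592/n) log Q = +1.85 − (0.0592/6)(-33.379) = +2.179 V.

+2.179 V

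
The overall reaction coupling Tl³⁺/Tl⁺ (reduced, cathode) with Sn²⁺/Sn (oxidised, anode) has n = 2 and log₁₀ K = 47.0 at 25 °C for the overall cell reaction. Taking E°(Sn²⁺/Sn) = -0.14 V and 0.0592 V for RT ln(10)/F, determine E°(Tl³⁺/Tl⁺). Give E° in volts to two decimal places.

+1.25 V

E°cell = (0.0592/n)·log K = (0.0592/2)(47.0) = +1.391 V.
Since Tl³⁺/Tl⁺ is the cathode and Sn²⁺/Sn the anode, E°cell = E°(Tl³⁺/Tl⁺) − E°(Sn²⁺/Sn).
So E°(Tl³⁺/Tl⁺) = E°cell + E°(Sn²⁺/Sn) = +1.391 + (-0.14) = +1.25 V.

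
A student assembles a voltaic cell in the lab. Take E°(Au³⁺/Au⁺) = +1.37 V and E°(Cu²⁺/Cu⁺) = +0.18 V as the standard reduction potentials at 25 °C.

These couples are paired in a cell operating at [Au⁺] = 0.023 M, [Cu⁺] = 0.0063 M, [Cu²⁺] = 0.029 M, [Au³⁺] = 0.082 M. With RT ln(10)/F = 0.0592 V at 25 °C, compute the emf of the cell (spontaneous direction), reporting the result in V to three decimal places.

Au³⁺/Au⁺ is the cathode (higher E°), Cu²⁺/Cu⁺ the anode: E°cell = +1.37 − (+0.18) = +1.19 V, n = 2.
Overall: Au³⁺(aq) + 2 Cu⁺(aq) → Au⁺(aq) + 2 Cu²⁺(aq)
Q = [Au⁺]·[Cu²⁺]^2 / ([Au³⁺]·[Cu⁺]^2); log Q = 0.774.
E = E° − (0.0592/n) log Q = +1.19 − (0.0592/2)(0.774) = +1.167 V.

+1.167 V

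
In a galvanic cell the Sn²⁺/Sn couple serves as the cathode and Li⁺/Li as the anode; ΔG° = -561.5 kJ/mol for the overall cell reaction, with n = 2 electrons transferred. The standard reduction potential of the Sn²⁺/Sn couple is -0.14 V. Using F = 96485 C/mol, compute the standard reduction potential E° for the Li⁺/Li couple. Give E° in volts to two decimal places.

E°cell = −ΔG°/(nF) = −(-561.5×10³)/((2)(96485)) = +2.910 V.
Since Sn²⁺/Sn is the cathode and Li⁺/Li the anode, E°cell = E°(Sn²⁺/Sn) − E°(Li⁺/Li).
So E°(Li⁺/Li) = E°(Sn²⁺/Sn) − E°cell = (-0.14) − (+2.910) = -3.05 V.

-3.05 V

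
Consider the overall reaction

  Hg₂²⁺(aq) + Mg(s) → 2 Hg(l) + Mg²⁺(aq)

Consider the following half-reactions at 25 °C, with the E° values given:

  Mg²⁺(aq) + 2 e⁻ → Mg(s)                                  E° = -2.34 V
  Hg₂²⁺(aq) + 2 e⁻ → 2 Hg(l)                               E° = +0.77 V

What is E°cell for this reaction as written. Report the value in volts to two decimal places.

+3.11 V

The Hg₂²⁺/Hg couple has the higher reduction potential, so it is the cathode; Mg²⁺/Mg is oxidised at the anode.
E°cell = E°(cathode) − E°(anode) = (+0.77) − (-2.34) = +3.11 V.
Since E°cell > 0, the reaction is spontaneous under standard conditions.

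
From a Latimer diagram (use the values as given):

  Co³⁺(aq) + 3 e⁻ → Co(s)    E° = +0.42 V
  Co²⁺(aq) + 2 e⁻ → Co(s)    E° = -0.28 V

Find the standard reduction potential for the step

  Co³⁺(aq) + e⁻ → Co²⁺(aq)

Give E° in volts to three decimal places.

+1.820 V

Sequential free energies add, so n₃E°₃ = n₁E°₁ + n₂E°₂.
With n₃ = 3, and the known step contributing 2×(-0.28) V, the unknown satisfies 1·E° = 3×(+0.42) − 2×(-0.28) = +1.820.
E° = +1.820 / 1 = +1.820 V.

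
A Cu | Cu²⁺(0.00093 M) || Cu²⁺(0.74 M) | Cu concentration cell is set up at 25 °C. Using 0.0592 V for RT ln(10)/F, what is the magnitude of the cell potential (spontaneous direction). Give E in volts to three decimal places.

For a concentration cell E°cell = 0. The 0.74 M side is the cathode (reduction is favoured where [Cu²⁺] is higher).
With n = 2, E = −(0.0592/2) log([Cu²⁺]ₐₙ/[Cu²⁺]꜀ₐₜ) = −(0.0592/2) log(0.00093/0.74) = −(0.0592/2)(-2.901) = +0.086 V.

+0.086 V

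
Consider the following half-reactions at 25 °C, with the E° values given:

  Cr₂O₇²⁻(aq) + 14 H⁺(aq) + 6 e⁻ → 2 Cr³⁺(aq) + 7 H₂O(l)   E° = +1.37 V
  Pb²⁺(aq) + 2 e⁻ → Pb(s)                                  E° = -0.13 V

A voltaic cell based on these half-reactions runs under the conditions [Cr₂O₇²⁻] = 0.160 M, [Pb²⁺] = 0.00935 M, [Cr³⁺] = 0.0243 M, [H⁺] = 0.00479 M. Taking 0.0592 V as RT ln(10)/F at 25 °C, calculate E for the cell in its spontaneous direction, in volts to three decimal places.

+1.264 V

Cr₂O₇²⁻/Cr³⁺ is the cathode (higher E°), Pb²⁺/Pb the anode: E°cell = +1.37 − (-0.13) = +1.50 V, n = 6.
Overall: Cr₂O₇²⁻(aq) + 14 H⁺(aq) + 3 Pb(s) → 2 Cr³⁺(aq) + 7 H₂O(l) + 3 Pb²⁺(aq)
Q = [Cr³⁺]^2·[Pb²⁺]^3 / ([Cr₂O₇²⁻]·[H⁺]^14); log Q = 23.955.
E = E° − (0.0592/n) log Q = +1.50 − (0.0592/6)(23.955) = +1.264 V.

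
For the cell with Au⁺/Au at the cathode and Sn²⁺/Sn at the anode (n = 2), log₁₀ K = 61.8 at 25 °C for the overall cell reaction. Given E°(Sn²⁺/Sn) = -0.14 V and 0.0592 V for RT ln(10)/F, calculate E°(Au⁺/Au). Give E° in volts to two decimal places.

E°cell = (0.0592/n)·log K = (0.0592/2)(61.8) = +1.829 V.
Since Au⁺/Au is the cathode and Sn²⁺/Sn the anode, E°cell = E°(Au⁺/Au) − E°(Sn²⁺/Sn).
So E°(Au⁺/Au) = E°cell + E°(Sn²⁺/Sn) = +1.829 + (-0.14) = +1.69 V.

+1.69 V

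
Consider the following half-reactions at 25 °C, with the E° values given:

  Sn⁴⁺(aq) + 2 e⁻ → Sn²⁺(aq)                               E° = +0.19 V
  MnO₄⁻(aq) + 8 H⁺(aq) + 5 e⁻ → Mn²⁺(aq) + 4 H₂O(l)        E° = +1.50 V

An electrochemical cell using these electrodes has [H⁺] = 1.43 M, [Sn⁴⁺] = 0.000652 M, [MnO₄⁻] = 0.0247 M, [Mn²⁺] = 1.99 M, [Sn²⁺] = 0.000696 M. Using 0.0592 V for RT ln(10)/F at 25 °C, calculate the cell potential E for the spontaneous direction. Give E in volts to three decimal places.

MnO₄⁻/Mn²⁺ is the cathode (higher E°), Sn⁴⁺/Sn²⁺ the anode: E°cell = +1.50 − (+0.19) = +1.31 V, n = 10.
Overall: 2 MnO₄⁻(aq) + 16 H⁺(aq) + 5 Sn²⁺(aq) → 2 Mn²⁺(aq) + 8 H₂O(l) + 5 Sn⁴⁺(aq)
Q = [Mn²⁺]^2·[Sn⁴⁺]^5 / ([MnO₄⁻]^2·[H⁺]^16·[Sn²⁺]^5); log Q = 1.185.
E = E° − (0.0592/n) log Q = +1.31 − (0.0592/10)(1.185) = +1.303 V.

+1.303 V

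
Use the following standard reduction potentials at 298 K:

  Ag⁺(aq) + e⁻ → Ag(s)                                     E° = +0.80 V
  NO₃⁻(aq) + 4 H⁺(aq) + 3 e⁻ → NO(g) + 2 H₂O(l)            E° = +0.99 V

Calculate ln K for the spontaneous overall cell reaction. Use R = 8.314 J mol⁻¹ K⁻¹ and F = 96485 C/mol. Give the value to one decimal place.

Cathode: NO₃⁻/NO; anode: Ag⁺/Ag. E°cell = (+0.99) − (+0.80) = +0.19 V, with n = 3.
ΔG° = −nFE° = −RT ln K, so ln K = nFE°/(RT) = (3)(96485)(+0.19) / ((8.314)(298)) = 22.198.

22.2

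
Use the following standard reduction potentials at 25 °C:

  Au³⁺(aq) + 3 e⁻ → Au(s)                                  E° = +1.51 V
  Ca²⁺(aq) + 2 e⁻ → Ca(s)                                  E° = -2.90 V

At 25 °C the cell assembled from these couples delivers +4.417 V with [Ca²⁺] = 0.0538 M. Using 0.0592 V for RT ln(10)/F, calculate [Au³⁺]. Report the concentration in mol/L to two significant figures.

Au³⁺/Au is the cathode, Ca²⁺/Ca the anode: E°cell = +4.41 V, n = 6.
Overall reaction: 2 Au³⁺(aq) + 3 Ca(s) → 2 Au(s) + 3 Ca²⁺(aq); Q = [Ca²⁺]^3/[Au³⁺]^2.
From E = E° − (0.0592/n) log Q: log Q = (E° − E)·n/0.0592 = (+4.41 − (+4.417))·6/0.0592 = -0.7095.
So 2·log[Au³⁺] = 3·log(0.0538) − log Q = -3.8077 − (-0.7095) = -3.0982; log[Au³⁺] = -3.0982 / 2 = -1.5491; [Au³⁺] = 10^(-1.5491) ≈ 0.028 M.

0.028 M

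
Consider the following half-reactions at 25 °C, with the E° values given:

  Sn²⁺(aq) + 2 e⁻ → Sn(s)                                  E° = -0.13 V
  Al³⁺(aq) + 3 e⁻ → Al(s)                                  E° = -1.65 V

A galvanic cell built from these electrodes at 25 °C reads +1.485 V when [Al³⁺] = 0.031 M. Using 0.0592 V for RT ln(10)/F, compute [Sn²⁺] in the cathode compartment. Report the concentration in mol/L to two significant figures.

0.0065 M

Sn²⁺/Sn is the cathode, Al³⁺/Al the anode: E°cell = +1.52 V, n = 6.
Overall reaction: 3 Sn²⁺(aq) + 2 Al(s) → 3 Sn(s) + 2 Al³⁺(aq); Q = [Al³⁺]^2/[Sn²⁺]^3.
From E = E° − (0.0592/n) log Q: log Q = (E° − E)·n/0.0592 = (+1.52 − (+1.485))·6/0.0592 = 3.5473.
So 3·log[Sn²⁺] = 2·log(0.031) − log Q = -3.0173 − (3.5473) = -6.5646; log[Sn²⁺] = -6.5646 / 3 = -2.1882; [Sn²⁺] = 10^(-2.1882) ≈ 0.0065 M.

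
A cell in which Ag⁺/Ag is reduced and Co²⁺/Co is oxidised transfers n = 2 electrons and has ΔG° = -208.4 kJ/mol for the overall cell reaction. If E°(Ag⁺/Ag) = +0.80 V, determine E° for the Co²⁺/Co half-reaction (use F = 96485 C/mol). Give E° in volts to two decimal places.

E°cell = −ΔG°/(nF) = −(-208.4×10³)/((2)(96485)) = +1.080 V.
Since Ag⁺/Ag is the cathode and Co²⁺/Co the anode, E°cell = E°(Ag⁺/Ag) − E°(Co²⁺/Co).
So E°(Co²⁺/Co) = E°(Ag⁺/Ag) − E°cell = (+0.80) − (+1.080) = -0.28 V.

-0.28 V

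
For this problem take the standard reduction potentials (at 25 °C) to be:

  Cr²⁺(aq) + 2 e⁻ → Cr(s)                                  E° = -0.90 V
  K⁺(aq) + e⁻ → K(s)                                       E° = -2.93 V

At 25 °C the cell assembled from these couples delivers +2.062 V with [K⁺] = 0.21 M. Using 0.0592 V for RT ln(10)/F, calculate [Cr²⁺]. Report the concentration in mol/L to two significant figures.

0.53 M

Cr²⁺/Cr is the cathode, K⁺/K the anode: E°cell = +2.03 V, n = 2.
Overall reaction: Cr²⁺(aq) + 2 K(s) → Cr(s) + 2 K⁺(aq); Q = [K⁺]^2/[Cr²⁺]^1.
From E = E° − (0.0592/n) log Q: log Q = (E° − E)·n/0.0592 = (+2.03 − (+2.062))·2/0.0592 = -1.0811.
So 1·log[Cr²⁺] = 2·log(0.21) − log Q = -1.3556 − (-1.0811) = -0.2745; [Cr²⁺] = 10^(-0.2745) ≈ 0.53 M.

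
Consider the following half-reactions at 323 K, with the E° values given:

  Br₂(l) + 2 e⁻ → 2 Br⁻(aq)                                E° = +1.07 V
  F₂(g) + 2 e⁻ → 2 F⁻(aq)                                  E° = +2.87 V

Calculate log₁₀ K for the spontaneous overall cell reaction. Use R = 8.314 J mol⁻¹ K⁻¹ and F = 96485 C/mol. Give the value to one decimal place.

56.2

Cathode: F₂/F⁻; anode: Br₂/Br⁻. E°cell = (+2.87) − (+1.07) = +1.80 V, with n = 2.
ΔG° = −nFE° = −RT ln K, so ln K = nFE°/(RT) = (2)(96485)(+1.80) / ((8.314)(323)) = 129.345.
log₁₀ K = 129.345 / ln 10 = 56.2.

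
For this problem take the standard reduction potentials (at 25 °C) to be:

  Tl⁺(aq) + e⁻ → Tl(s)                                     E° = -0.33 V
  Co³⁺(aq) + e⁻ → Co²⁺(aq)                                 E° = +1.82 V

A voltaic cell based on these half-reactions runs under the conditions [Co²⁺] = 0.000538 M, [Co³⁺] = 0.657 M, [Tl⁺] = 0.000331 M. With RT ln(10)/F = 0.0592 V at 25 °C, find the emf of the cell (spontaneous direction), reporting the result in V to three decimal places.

Co³⁺/Co²⁺ is the cathode (higher E°), Tl⁺/Tl the anode: E°cell = +1.82 − (-0.33) = +2.15 V, n = 1.
Overall: Co³⁺(aq) + Tl(s) → Co²⁺(aq) + Tl⁺(aq)
Q = [Co²⁺]·[Tl⁺] / ([Co³⁺]); log Q = -6.567.
E = E° − (0.0592/n) log Q = +2.15 − (0.0592/1)(-6.567) = +2.539 V.

+2.539 V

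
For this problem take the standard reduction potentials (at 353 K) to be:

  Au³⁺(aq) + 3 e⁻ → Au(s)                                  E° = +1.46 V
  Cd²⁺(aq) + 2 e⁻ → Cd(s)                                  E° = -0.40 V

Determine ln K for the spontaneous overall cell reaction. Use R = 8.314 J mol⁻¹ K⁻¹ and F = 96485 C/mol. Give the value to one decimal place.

Cathode: Au³⁺/Au; anode: Cd²⁺/Cd. E°cell = (+1.46) − (-0.40) = +1.86 V, with n = 6.
ΔG° = −nFE° = −RT ln K, so ln K = nFE°/(RT) = (6)(96485)(+1.86) / ((8.314)(353)) = 366.893.

366.9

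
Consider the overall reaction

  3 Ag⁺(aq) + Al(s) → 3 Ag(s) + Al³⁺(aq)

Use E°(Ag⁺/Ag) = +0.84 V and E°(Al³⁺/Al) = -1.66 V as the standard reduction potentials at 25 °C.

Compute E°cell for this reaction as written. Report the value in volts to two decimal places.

The Ag⁺/Ag couple has the higher reduction potential, so it is the cathode; Al³⁺/Al is oxidised at the anode.
E°cell = E°(cathode) − E°(anode) = (+0.84) − (-1.66) = +2.50 V.

+2.50 V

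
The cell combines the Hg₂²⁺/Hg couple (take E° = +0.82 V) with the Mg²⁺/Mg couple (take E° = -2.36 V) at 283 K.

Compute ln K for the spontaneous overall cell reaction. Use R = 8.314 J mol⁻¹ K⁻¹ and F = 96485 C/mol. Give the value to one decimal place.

Cathode: Hg₂²⁺/Hg; anode: Mg²⁺/Mg. E°cell = (+0.82) − (-2.36) = +3.18 V, with n = 2.
ΔG° = −nFE° = −RT ln K, so ln K = nFE°/(RT) = (2)(96485)(+3.18) / ((8.314)(283)) = 260.808.

260.8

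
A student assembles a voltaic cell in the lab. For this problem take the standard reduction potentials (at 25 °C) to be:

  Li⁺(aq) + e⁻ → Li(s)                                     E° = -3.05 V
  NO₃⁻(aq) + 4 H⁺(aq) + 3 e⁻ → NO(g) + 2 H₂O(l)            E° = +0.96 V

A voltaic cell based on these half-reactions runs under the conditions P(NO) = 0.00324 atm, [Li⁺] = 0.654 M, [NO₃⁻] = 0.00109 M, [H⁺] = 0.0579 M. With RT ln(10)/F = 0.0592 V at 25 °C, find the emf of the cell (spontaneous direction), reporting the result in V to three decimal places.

NO₃⁻/NO is the cathode (higher E°), Li⁺/Li the anode: E°cell = +0.96 − (-3.05) = +4.01 V, n = 3.
Overall: NO₃⁻(aq) + 4 H⁺(aq) + 3 Li(s) → NO(g) + 2 H₂O(l) + 3 Li⁺(aq)
Q = P(NO)·[Li⁺]^3 / ([NO₃⁻]·[H⁺]^4); log Q = 4.869.
E = E° − (0.0592/n) log Q = +4.01 − (0.0592/3)(4.869) = +3.914 V.

+3.914 V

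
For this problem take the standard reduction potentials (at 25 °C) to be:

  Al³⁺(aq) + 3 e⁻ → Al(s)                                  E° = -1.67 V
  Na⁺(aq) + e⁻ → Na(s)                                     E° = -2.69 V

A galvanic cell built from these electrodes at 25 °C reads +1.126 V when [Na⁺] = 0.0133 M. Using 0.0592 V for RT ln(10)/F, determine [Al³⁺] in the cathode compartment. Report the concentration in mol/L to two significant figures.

0.55 M

Al³⁺/Al is the cathode, Na⁺/Na the anode: E°cell = +1.02 V, n = 3.
Overall reaction: Al³⁺(aq) + 3 Na(s) → Al(s) + 3 Na⁺(aq); Q = [Na⁺]^3/[Al³⁺]^1.
From E = E° − (0.0592/n) log Q: log Q = (E° − E)·n/0.0592 = (+1.02 − (+1.126))·3/0.0592 = -5.3716.
So 1·log[Al³⁺] = 3·log(0.0133) − log Q = -5.6284 − (-5.3716) = -0.2568; [Al³⁺] = 10^(-0.2568) ≈ 0.55 M.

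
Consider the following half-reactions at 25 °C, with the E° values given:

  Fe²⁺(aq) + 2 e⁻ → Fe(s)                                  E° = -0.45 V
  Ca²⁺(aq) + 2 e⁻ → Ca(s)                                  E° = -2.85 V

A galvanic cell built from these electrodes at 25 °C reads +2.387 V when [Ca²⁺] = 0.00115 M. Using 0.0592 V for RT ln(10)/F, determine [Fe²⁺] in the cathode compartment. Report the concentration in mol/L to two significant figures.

0.00042 M

Fe²⁺/Fe is the cathode, Ca²⁺/Ca the anode: E°cell = +2.40 V, n = 2.
Overall reaction: Fe²⁺(aq) + Ca(s) → Fe(s) + Ca²⁺(aq); Q = [Ca²⁺]^1/[Fe²⁺]^1.
From E = E° − (0.0592/n) log Q: log Q = (E° − E)·n/0.0592 = (+2.40 − (+2.387))·2/0.0592 = 0.4392.
So 1·log[Fe²⁺] = 1·log(0.00115) − log Q = -2.9393 − (0.4392) = -3.3785; [Fe²⁺] = 10^(-3.3785) ≈ 0.00042 M.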